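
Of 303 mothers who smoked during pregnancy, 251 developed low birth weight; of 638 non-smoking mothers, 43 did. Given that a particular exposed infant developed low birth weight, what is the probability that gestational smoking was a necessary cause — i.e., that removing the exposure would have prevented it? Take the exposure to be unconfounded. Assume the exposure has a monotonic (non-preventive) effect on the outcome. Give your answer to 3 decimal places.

PN ≈ 0.919

p₁ = P(outcome | exposed) = 251/303 = 0.82838
p₀ = P(outcome | unexposed) = 43/638 = 0.067398
Under exogeneity and monotonicity, PN = (p₁ − p₀) / p₁.
PN = (0.82838 − 0.067398) / 0.82838 = 0.76098 / 0.82838 ≈ 0.9186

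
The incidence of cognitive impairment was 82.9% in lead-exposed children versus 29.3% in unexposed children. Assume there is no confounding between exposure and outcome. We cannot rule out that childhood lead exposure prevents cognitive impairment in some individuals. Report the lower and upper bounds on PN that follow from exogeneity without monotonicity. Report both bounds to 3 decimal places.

p₁ = 0.829, p₀ = 0.293.
Under exogeneity alone the bounds on PN are max{0,(p₁−p₀)/p₁} ≤ PN ≤ min{1,(1−p₀)/p₁}.
  lower = (p₁ − p₀)/p₁ = 0.536 / 0.829 ≈ 0.6466
  upper = min{1, (1 − p₀)/p₁} = 0.707 / 0.829 ≈ 0.8528

0.647 ≤ PN ≤ 0.853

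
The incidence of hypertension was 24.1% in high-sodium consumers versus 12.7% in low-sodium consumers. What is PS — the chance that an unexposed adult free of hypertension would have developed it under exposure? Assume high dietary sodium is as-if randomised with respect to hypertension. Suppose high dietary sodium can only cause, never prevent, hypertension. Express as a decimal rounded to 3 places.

PS ≈ 0.131

p₁ = 0.241, p₀ = 0.127.
Under exogeneity and monotonicity, PS = (p₁ − p₀) / (1 − p₀).
PS = (0.241 − 0.127) / (1 − 0.127) = 0.114 / 0.873 ≈ 0.1306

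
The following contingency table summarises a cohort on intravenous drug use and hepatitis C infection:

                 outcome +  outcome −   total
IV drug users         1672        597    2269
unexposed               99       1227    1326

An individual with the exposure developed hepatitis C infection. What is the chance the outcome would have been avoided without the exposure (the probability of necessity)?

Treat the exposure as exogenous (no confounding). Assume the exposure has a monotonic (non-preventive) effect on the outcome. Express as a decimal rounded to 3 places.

p₁ = P(outcome | exposed) = 1672/2269 = 0.73689
p₀ = P(outcome | unexposed) = 99/1326 = 0.074661
Under exogeneity and monotonicity, PN = (p₁ − p₀)/p₁.
PN = (0.73689 − 0.074661) / 0.73689 ≈ 0.8987

PN ≈ 0.899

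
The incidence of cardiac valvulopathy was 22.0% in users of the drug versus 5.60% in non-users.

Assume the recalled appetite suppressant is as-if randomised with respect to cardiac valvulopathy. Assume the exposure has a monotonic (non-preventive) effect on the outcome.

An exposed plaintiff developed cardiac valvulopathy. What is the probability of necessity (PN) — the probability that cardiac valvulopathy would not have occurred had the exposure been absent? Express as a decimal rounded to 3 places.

PN ≈ 0.745

p₁ = 0.22, p₀ = 0.056.
Under exogeneity and monotonicity, PN = (p₁ − p₀) / p₁.
PN = (0.22 − 0.056) / 0.22 = 0.164 / 0.22 ≈ 0.7455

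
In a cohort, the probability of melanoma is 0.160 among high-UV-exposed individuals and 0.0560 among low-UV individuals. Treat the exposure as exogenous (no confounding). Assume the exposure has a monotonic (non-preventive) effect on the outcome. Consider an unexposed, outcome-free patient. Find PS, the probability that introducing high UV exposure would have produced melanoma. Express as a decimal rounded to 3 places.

Let p₁ = 0.16, p₀ = 0.056.
Under exogeneity and monotonicity, PS = (p₁ − p₀) / (1 − p₀).
PS = (0.16 − 0.056) / (1 − 0.056) = 0.104 / 0.944 ≈ 0.1102

PS ≈ 0.110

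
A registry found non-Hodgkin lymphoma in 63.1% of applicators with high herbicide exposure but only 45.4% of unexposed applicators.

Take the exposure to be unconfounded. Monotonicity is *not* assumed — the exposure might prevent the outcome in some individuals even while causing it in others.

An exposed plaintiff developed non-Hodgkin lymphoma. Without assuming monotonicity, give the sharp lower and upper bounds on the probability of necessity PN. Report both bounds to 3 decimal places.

p₁ = 0.631, p₀ = 0.454.
Under exogeneity alone the bounds on PN are max{0,(p₁−p₀)/p₁} ≤ PN ≤ min{1,(1−p₀)/p₁}.
  lower = (p₁ − p₀)/p₁ = 0.177 / 0.631 ≈ 0.2805
  upper = min{1, (1 − p₀)/p₁} = 0.546 / 0.631 ≈ 0.8653

0.281 ≤ PN ≤ 0.865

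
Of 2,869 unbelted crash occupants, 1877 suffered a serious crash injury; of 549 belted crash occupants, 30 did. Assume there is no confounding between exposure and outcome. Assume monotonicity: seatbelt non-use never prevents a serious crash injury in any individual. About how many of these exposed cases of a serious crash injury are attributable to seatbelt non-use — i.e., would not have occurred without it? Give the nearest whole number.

p₁ = P(outcome | exposed) = 1877/2869 = 0.65423
p₀ = P(outcome | unexposed) = 30/549 = 0.054645
PN = (p₁ − p₀)/p₁ = (0.65423 − 0.054645) / 0.65423 ≈ 0.91648.
Attributable cases ≈ PN × (exposed cases) = 0.91648 × 1877 ≈ 1720.22.

about 1720 cases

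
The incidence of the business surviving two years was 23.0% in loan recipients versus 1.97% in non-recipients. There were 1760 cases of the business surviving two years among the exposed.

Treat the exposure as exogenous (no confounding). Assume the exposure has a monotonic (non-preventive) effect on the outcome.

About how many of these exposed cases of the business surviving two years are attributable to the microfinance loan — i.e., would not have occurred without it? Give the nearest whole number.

p₁ = 0.23, p₀ = 0.0197.
PN = (p₁ − p₀)/p₁ = (0.23 − 0.0197) / 0.23 ≈ 0.91435.
Attributable cases ≈ PN × (exposed cases) = 0.91435 × 1760 ≈ 1609.25.

about 1609 cases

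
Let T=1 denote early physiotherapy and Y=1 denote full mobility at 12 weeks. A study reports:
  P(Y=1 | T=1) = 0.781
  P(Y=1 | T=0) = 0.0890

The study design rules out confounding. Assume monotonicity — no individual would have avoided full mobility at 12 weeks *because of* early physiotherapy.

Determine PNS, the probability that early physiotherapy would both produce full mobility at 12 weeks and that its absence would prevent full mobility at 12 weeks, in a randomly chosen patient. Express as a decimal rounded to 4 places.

PNS ≈ 0.6920

Let p₁ = 0.781, p₀ = 0.089.
Under exogeneity and monotonicity, PNS = p₁ − p₀.
PNS = 0.781 − 0.089 = 0.692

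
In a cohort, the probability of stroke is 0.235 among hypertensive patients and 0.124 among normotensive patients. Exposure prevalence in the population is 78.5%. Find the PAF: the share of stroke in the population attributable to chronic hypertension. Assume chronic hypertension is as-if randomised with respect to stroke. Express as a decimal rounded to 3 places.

Let p₁ = 0.235, p₀ = 0.124.
Overall risk P(Y=1) = π·p₁ + (1−π)·p₀ = 0.785×0.235 + 0.215×0.124 = 0.21113.
Under exogeneity, PAF = [P(Y=1) − p₀] / P(Y=1).
PAF = (0.21113 − 0.124) / 0.21113 ≈ 0.4127

PAF ≈ 0.413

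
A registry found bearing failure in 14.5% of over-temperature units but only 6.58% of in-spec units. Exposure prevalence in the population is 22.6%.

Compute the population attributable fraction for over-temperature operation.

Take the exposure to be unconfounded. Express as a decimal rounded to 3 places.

p₁ = 0.145, p₀ = 0.0658.
Overall risk P(Y=1) = π·p₁ + (1−π)·p₀ = 0.226×0.145 + 0.774×0.0658 = 0.083699.
Under exogeneity, PAF = [P(Y=1) − p₀] / P(Y=1).
PAF = (0.083699 − 0.0658) / 0.083699 ≈ 0.2139

PAF ≈ 0.214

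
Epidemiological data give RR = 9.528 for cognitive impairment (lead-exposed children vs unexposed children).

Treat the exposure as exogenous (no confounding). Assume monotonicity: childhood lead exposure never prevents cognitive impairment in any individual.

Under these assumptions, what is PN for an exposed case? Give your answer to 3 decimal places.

PN ≈ 0.895

Under exogeneity and monotonicity, PN = (RR − 1) / RR = 1 − 1/RR.
PN = (9.528 − 1) / 9.528 = 8.528 / 9.528 ≈ 0.8950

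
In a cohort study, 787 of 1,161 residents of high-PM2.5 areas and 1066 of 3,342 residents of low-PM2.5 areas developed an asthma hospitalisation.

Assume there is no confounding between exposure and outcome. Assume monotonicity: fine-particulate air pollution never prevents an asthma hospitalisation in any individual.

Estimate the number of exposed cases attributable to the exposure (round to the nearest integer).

about 417 cases

p₁ = P(outcome | exposed) = 787/1161 = 0.67786
p₀ = P(outcome | unexposed) = 1066/3342 = 0.31897
PN = (p₁ − p₀)/p₁ = (0.67786 − 0.31897) / 0.67786 ≈ 0.52945.
Attributable cases ≈ PN × (exposed cases) = 0.52945 × 787 ≈ 416.68.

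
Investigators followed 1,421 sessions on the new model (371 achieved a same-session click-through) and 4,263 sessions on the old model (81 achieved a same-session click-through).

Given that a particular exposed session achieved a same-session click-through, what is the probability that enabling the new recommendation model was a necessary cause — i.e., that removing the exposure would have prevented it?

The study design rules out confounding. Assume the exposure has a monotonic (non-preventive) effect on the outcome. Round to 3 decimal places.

PN ≈ 0.927

p₁ = P(outcome | exposed) = 371/1421 = 0.26108
p₀ = P(outcome | unexposed) = 81/4263 = 0.019001
Under exogeneity and monotonicity, PN = (p₁ − p₀) / p₁.
PN = (0.26108 − 0.019001) / 0.26108 = 0.24208 / 0.26108 ≈ 0.9272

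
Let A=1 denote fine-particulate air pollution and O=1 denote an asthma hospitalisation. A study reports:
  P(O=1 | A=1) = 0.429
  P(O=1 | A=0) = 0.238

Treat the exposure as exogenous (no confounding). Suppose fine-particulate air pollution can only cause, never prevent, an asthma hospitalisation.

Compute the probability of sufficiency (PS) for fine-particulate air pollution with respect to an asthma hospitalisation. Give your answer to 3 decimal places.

Let p₁ = 0.429, p₀ = 0.238.
Under exogeneity and monotonicity, PS = (p₁ − p₀) / (1 − p₀).
PS = (0.429 − 0.238) / (1 − 0.238) = 0.191 / 0.762 ≈ 0.2507

PS ≈ 0.251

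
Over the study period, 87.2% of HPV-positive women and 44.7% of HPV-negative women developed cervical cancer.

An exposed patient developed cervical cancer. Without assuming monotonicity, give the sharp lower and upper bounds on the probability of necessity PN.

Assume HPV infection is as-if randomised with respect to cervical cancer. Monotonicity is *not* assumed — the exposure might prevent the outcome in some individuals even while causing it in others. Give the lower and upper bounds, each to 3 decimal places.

p₁ = 0.872, p₀ = 0.447.
Under exogeneity alone the bounds on PN are max{0,(p₁−p₀)/p₁} ≤ PN ≤ min{1,(1−p₀)/p₁}.
  lower = (p₁ − p₀)/p₁ = 0.425 / 0.872 ≈ 0.4874
  upper = min{1, (1 − p₀)/p₁} = 0.553 / 0.872 ≈ 0.6342

0.487 ≤ PN ≤ 0.634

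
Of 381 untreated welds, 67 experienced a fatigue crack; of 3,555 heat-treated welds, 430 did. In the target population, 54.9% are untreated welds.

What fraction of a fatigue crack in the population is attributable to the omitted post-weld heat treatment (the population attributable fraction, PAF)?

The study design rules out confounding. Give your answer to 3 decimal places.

p₁ = P(outcome | exposed) = 67/381 = 0.17585
p₀ = P(outcome | unexposed) = 430/3555 = 0.12096
Overall risk P(Y=1) = π·p₁ + (1−π)·p₀ = 0.549×0.17585 + 0.451×0.12096 = 0.15109.
Under exogeneity, PAF = [P(Y=1) − p₀] / P(Y=1).
PAF = (0.15109 − 0.12096) / 0.15109 ≈ 0.1995

PAF ≈ 0.199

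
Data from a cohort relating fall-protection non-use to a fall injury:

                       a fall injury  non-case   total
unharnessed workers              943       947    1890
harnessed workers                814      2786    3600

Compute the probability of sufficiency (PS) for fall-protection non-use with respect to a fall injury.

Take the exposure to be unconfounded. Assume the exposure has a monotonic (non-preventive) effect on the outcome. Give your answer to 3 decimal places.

PS ≈ 0.353

p₁ = P(outcome | exposed) = 943/1890 = 0.49894
p₀ = P(outcome | unexposed) = 814/3600 = 0.22611
Under exogeneity and monotonicity, PS = (p₁ − p₀) / (1 − p₀).
PS = (0.49894 − 0.22611) / (1 − 0.22611) = 0.27283 / 0.77389 ≈ 0.3525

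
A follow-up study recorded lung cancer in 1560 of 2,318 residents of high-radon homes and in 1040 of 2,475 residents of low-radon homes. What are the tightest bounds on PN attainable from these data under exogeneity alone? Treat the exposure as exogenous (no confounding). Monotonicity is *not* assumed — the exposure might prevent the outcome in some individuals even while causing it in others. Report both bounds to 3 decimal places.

0.376 ≤ PN ≤ 0.862

p₁ = P(outcome | exposed) = 1560/2318 = 0.67299
p₀ = P(outcome | unexposed) = 1040/2475 = 0.4202
Under exogeneity alone the bounds on PN are max{0,(p₁−p₀)/p₁} ≤ PN ≤ min{1,(1−p₀)/p₁}.
  lower = (p₁ − p₀)/p₁ = 0.25279 / 0.67299 ≈ 0.3756
  upper = min{1, (1 − p₀)/p₁} = 0.5798 / 0.67299 ≈ 0.8615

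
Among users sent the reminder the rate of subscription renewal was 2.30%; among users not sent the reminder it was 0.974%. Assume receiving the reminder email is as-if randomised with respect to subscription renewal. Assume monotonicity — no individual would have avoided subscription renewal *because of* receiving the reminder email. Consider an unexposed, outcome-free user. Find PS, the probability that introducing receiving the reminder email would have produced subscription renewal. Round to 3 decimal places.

p₁ = 0.023, p₀ = 0.00974.
Under exogeneity and monotonicity, PS = (p₁ − p₀) / (1 − p₀).
PS = (0.023 − 0.00974) / (1 − 0.00974) = 0.01326 / 0.99026 ≈ 0.0134

PS ≈ 0.013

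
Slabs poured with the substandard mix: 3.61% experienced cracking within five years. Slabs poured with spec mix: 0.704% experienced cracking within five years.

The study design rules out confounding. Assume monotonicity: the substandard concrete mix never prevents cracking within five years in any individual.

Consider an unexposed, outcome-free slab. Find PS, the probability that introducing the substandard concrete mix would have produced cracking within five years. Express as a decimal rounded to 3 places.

p₁ = 0.0361, p₀ = 0.00704.
Under exogeneity and monotonicity, PS = (p₁ − p₀) / (1 − p₀).
PS = (0.0361 − 0.00704) / (1 − 0.00704) = 0.02906 / 0.99296 ≈ 0.0293

PS ≈ 0.029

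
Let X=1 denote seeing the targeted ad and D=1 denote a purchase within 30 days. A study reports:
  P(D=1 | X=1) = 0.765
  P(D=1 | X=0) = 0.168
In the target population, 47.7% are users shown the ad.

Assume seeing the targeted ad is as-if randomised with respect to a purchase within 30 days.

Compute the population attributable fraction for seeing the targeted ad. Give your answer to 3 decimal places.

Let p₁ = 0.765, p₀ = 0.168.
Overall risk P(Y=1) = π·p₁ + (1−π)·p₀ = 0.477×0.765 + 0.523×0.168 = 0.45277.
Under exogeneity, PAF = [P(Y=1) − p₀] / P(Y=1).
PAF = (0.45277 − 0.168) / 0.45277 ≈ 0.6289

PAF ≈ 0.629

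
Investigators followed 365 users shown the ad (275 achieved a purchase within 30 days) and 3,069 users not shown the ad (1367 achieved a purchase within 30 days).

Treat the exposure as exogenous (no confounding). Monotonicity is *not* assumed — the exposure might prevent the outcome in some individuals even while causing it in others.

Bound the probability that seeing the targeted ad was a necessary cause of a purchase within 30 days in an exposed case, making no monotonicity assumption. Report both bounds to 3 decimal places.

p₁ = P(outcome | exposed) = 275/365 = 0.75342
p₀ = P(outcome | unexposed) = 1367/3069 = 0.44542
Under exogeneity alone the bounds on PN are max{0,(p₁−p₀)/p₁} ≤ PN ≤ min{1,(1−p₀)/p₁}.
  lower = (p₁ − p₀)/p₁ = 0.308 / 0.75342 ≈ 0.4088
  upper = min{1, (1 − p₀)/p₁} = 0.55458 / 0.75342 ≈ 0.7361

0.409 ≤ PN ≤ 0.736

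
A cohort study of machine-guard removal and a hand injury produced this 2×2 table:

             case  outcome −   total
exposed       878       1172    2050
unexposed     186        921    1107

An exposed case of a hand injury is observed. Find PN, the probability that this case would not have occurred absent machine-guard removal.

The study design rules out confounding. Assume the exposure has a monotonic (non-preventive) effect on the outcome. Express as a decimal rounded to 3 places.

p₁ = P(outcome | exposed) = 878/2050 = 0.42829
p₀ = P(outcome | unexposed) = 186/1107 = 0.16802
Under exogeneity and monotonicity, PN = (p₁ − p₀)/p₁.
PN = (0.42829 − 0.16802) / 0.42829 ≈ 0.6077

PN ≈ 0.608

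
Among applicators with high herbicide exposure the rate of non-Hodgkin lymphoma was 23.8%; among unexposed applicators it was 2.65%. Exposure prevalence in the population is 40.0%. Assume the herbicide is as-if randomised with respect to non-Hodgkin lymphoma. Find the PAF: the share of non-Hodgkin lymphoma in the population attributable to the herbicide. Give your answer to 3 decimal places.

p₁ = 0.238, p₀ = 0.0265.
Overall risk P(Y=1) = π·p₁ + (1−π)·p₀ = 0.4×0.238 + 0.6×0.0265 = 0.1111.
Under exogeneity, PAF = [P(Y=1) − p₀] / P(Y=1).
PAF = (0.1111 − 0.0265) / 0.1111 ≈ 0.7615

PAF ≈ 0.761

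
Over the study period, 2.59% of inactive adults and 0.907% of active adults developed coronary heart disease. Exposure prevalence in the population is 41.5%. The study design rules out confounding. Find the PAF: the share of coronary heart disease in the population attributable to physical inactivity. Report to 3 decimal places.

PAF ≈ 0.435

p₁ = 0.0259, p₀ = 0.00907.
Overall risk P(Y=1) = π·p₁ + (1−π)·p₀ = 0.415×0.0259 + 0.585×0.00907 = 0.016054.
Under exogeneity, PAF = [P(Y=1) − p₀] / P(Y=1).
PAF = (0.016054 − 0.00907) / 0.016054 ≈ 0.4350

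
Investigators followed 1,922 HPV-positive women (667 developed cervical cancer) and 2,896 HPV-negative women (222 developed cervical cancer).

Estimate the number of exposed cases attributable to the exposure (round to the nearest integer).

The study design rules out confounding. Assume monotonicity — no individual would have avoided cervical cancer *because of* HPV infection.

p₁ = P(outcome | exposed) = 667/1922 = 0.34703
p₀ = P(outcome | unexposed) = 222/2896 = 0.076657
PN = (p₁ − p₀)/p₁ = (0.34703 − 0.076657) / 0.34703 ≈ 0.77911.
Attributable cases ≈ PN × (exposed cases) = 0.77911 × 667 ≈ 519.66.

about 520 cases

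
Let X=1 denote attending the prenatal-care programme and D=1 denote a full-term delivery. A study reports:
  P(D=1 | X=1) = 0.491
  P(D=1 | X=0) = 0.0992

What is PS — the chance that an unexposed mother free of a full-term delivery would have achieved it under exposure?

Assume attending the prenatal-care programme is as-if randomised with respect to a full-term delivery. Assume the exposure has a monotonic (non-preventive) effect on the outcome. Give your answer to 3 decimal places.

PS ≈ 0.435

Let p₁ = 0.491, p₀ = 0.0992.
Under exogeneity and monotonicity, PS = (p₁ − p₀) / (1 − p₀).
PS = (0.491 − 0.0992) / (1 − 0.0992) = 0.3918 / 0.9008 ≈ 0.4349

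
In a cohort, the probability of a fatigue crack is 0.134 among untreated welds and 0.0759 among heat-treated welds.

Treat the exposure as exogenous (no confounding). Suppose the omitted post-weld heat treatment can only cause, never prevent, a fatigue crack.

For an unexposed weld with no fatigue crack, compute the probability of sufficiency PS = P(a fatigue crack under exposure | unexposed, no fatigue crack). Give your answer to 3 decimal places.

PS ≈ 0.063

Let p₁ = 0.134, p₀ = 0.0759.
Under exogeneity and monotonicity, PS = (p₁ − p₀) / (1 − p₀).
PS = (0.134 − 0.0759) / (1 − 0.0759) = 0.0581 / 0.9241 ≈ 0.0629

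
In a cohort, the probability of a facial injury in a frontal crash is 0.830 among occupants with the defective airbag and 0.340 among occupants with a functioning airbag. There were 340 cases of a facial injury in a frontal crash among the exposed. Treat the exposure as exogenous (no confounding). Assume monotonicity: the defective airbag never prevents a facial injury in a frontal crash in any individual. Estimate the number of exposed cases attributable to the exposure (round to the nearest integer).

Let p₁ = 0.83, p₀ = 0.34.
PN = (p₁ − p₀)/p₁ = (0.83 − 0.34) / 0.83 ≈ 0.59036.
Attributable cases ≈ PN × (exposed cases) = 0.59036 × 340 ≈ 200.72.

about 201 cases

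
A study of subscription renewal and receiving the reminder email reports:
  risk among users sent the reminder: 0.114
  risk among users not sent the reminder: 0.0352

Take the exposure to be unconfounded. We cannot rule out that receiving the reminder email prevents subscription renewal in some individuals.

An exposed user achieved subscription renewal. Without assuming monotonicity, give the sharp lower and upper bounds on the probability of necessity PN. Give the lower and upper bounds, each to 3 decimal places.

Let p₁ = 0.114, p₀ = 0.0352.
Under exogeneity alone the bounds on PN are max{0,(p₁−p₀)/p₁} ≤ PN ≤ min{1,(1−p₀)/p₁}.
  lower = (p₁ − p₀)/p₁ = 0.0788 / 0.114 ≈ 0.6912
  upper = min{1, (1 − p₀)/p₁} = 0.9648 / 0.114 ≈ 8.4632 → capped at 1

0.691 ≤ PN ≤ 1.000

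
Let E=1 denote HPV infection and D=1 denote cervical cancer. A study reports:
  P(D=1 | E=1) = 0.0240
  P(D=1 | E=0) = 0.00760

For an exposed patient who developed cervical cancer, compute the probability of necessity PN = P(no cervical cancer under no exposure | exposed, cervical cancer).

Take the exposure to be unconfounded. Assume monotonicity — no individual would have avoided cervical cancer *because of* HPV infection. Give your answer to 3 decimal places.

Let p₁ = 0.024, p₀ = 0.0076.
Under exogeneity and monotonicity, PN = (p₁ − p₀) / p₁.
PN = (0.024 − 0.0076) / 0.024 = 0.0164 / 0.024 ≈ 0.6833

PN ≈ 0.683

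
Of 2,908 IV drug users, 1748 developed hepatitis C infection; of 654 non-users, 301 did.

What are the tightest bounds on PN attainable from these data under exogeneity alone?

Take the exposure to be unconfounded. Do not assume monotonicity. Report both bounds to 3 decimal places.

p₁ = P(outcome | exposed) = 1748/2908 = 0.6011
p₀ = P(outcome | unexposed) = 301/654 = 0.46024
Under exogeneity alone the bounds on PN are max{0,(p₁−p₀)/p₁} ≤ PN ≤ min{1,(1−p₀)/p₁}.
  lower = (p₁ − p₀)/p₁ = 0.14086 / 0.6011 ≈ 0.2343
  upper = min{1, (1 − p₀)/p₁} = 0.53976 / 0.6011 ≈ 0.8979

0.234 ≤ PN ≤ 0.898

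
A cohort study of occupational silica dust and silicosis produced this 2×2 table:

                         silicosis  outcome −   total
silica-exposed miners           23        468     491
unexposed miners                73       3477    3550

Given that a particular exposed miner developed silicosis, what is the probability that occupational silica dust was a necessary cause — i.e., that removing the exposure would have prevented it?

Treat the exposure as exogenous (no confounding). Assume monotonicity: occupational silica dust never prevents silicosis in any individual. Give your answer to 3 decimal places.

PN ≈ 0.561

p₁ = P(outcome | exposed) = 23/491 = 0.046843
p₀ = P(outcome | unexposed) = 73/3550 = 0.020563
Under exogeneity and monotonicity, PN = (p₁ − p₀)/p₁.
PN = (0.046843 − 0.020563) / 0.046843 ≈ 0.5610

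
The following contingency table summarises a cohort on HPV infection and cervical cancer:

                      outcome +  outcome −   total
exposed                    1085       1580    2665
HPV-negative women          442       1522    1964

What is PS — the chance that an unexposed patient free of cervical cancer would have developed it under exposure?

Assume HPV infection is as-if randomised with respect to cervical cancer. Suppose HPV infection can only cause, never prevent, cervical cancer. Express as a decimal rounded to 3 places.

p₁ = P(outcome | exposed) = 1085/2665 = 0.40713
p₀ = P(outcome | unexposed) = 442/1964 = 0.22505
Under exogeneity and monotonicity, PS = (p₁ − p₀) / (1 − p₀).
PS = (0.40713 − 0.22505) / (1 − 0.22505) = 0.18208 / 0.77495 ≈ 0.2350

PS ≈ 0.235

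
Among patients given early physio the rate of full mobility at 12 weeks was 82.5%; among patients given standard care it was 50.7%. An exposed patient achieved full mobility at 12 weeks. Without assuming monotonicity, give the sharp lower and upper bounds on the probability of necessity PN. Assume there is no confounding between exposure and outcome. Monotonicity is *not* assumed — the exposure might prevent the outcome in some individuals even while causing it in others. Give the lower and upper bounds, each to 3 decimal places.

p₁ = 0.825, p₀ = 0.507.
Under exogeneity alone the bounds on PN are max{0,(p₁−p₀)/p₁} ≤ PN ≤ min{1,(1−p₀)/p₁}.
  lower = (p₁ − p₀)/p₁ = 0.318 / 0.825 ≈ 0.3855
  upper = min{1, (1 − p₀)/p₁} = 0.493 / 0.825 ≈ 0.5976

0.385 ≤ PN ≤ 0.598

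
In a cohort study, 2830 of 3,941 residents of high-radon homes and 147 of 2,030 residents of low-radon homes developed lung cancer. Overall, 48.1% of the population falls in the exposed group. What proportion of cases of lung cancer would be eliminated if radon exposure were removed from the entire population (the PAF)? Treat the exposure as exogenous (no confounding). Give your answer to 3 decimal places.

PAF ≈ 0.811

p₁ = P(outcome | exposed) = 2830/3941 = 0.71809
p₀ = P(outcome | unexposed) = 147/2030 = 0.072414
Overall risk P(Y=1) = π·p₁ + (1−π)·p₀ = 0.481×0.71809 + 0.519×0.072414 = 0.38298.
Under exogeneity, PAF = [P(Y=1) − p₀] / P(Y=1).
PAF = (0.38298 − 0.072414) / 0.38298 ≈ 0.8109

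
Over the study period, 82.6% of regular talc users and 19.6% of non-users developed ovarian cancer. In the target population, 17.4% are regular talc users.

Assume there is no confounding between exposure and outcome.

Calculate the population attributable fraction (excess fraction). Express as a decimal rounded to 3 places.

PAF ≈ 0.359

p₁ = 0.826, p₀ = 0.196.
Overall risk P(Y=1) = π·p₁ + (1−π)·p₀ = 0.174×0.826 + 0.826×0.196 = 0.30562.
Under exogeneity, PAF = [P(Y=1) − p₀] / P(Y=1).
PAF = (0.30562 − 0.196) / 0.30562 ≈ 0.3587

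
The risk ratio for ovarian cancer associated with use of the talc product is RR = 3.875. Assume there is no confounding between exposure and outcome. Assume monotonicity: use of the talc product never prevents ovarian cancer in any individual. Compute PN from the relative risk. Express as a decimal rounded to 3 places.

PN ≈ 0.742

Under exogeneity and monotonicity, PN = (RR − 1) / RR = 1 − 1/RR.
PN = (3.875 − 1) / 3.875 = 2.875 / 3.875 ≈ 0.7419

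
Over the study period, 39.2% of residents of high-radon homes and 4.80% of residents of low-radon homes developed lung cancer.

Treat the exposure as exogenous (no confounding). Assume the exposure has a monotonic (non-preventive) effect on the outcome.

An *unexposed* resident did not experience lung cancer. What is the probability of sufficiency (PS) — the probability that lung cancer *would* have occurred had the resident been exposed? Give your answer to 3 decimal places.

p₁ = 0.392, p₀ = 0.048.
Under exogeneity and monotonicity, PS = (p₁ − p₀) / (1 − p₀).
PS = (0.392 − 0.048) / (1 − 0.048) = 0.344 / 0.952 ≈ 0.3613

PS ≈ 0.361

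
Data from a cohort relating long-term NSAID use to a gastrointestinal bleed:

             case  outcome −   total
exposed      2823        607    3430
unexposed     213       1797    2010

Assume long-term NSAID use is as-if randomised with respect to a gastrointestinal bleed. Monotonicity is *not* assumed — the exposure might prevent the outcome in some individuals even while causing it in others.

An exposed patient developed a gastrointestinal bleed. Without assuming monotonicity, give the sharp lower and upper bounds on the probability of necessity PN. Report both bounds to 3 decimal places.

p₁ = P(outcome | exposed) = 2823/3430 = 0.82303
p₀ = P(outcome | unexposed) = 213/2010 = 0.10597
Under exogeneity alone the bounds on PN are max{0,(p₁−p₀)/p₁} ≤ PN ≤ min{1,(1−p₀)/p₁}.
  lower = (p₁ − p₀)/p₁ = 0.71706 / 0.82303 ≈ 0.8712
  upper = min{1, (1 − p₀)/p₁} = 0.89403 / 0.82303 ≈ 1.0863 → capped at 1

0.871 ≤ PN ≤ 1.000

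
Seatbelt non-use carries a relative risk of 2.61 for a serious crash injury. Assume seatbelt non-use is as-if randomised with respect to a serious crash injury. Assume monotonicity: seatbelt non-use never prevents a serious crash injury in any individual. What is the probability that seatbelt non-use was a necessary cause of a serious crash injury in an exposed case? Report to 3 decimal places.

PN ≈ 0.617

Under exogeneity and monotonicity, PN = (RR − 1) / RR = 1 − 1/RR.
PN = (2.61 − 1) / 2.61 = 1.61 / 2.61 ≈ 0.6169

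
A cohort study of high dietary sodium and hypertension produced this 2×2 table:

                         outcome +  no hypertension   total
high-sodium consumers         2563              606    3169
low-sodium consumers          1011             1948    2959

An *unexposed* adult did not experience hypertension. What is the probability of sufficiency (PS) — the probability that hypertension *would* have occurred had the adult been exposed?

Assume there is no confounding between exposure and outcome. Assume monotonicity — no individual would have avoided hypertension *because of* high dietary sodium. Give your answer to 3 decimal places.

p₁ = P(outcome | exposed) = 2563/3169 = 0.80877
p₀ = P(outcome | unexposed) = 1011/2959 = 0.34167
Under exogeneity and monotonicity, PS = (p₁ − p₀)/(1 − p₀).
PS = (0.80877 − 0.34167) / 0.65833 ≈ 0.7095

PS ≈ 0.710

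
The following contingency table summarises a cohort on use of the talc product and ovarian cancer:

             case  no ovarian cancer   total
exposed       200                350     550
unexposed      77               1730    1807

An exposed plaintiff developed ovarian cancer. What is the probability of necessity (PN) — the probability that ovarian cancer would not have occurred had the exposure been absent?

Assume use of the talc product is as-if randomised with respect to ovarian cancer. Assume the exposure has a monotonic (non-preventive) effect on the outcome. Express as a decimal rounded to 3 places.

PN ≈ 0.883

p₁ = P(outcome | exposed) = 200/550 = 0.36364
p₀ = P(outcome | unexposed) = 77/1807 = 0.042612
Under exogeneity and monotonicity, PN = (p₁ − p₀)/p₁.
PN = (0.36364 − 0.042612) / 0.36364 ≈ 0.8828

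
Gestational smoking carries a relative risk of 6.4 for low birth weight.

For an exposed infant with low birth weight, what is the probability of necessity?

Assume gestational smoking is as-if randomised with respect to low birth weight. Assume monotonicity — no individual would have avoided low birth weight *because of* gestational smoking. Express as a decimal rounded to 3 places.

Under exogeneity and monotonicity, PN = (RR − 1) / RR = 1 − 1/RR.
PN = (6.4 − 1) / 6.4 = 5.4 / 6.4 ≈ 0.8438

PN ≈ 0.844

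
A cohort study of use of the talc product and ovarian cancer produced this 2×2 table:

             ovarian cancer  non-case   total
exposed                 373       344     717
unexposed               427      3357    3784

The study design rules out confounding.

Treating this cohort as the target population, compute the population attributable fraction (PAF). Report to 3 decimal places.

PAF ≈ 0.365

p₁ = P(outcome | exposed) = 373/717 = 0.52022
p₀ = P(outcome | unexposed) = 427/3784 = 0.11284
Exposure prevalence π = 717/4501 = 0.1593; overall risk P(Y=1) = 0.17774.
Under exogeneity, PAF = [P(Y=1) − p₀]/P(Y=1).
PAF = (0.17774 − 0.11284) / 0.17774 ≈ 0.3651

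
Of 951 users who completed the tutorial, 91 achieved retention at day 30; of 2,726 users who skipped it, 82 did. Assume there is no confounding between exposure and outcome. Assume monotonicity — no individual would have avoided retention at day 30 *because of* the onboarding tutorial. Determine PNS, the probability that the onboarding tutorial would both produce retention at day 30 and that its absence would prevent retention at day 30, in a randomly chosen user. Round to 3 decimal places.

p₁ = P(outcome | exposed) = 91/951 = 0.095689
p₀ = P(outcome | unexposed) = 82/2726 = 0.030081
Under exogeneity and monotonicity, PNS = p₁ − p₀.
PNS = 0.095689 − 0.030081 = 0.065608

PNS ≈ 0.066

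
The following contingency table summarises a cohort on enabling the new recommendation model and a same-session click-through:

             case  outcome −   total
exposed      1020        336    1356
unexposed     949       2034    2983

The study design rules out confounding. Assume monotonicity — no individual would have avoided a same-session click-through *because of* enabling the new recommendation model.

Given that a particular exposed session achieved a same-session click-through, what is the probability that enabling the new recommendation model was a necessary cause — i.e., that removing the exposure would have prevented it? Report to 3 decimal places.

PN ≈ 0.577

p₁ = P(outcome | exposed) = 1020/1356 = 0.75221
p₀ = P(outcome | unexposed) = 949/2983 = 0.31814
Under exogeneity and monotonicity, PN = (p₁ − p₀)/p₁.
PN = (0.75221 − 0.31814) / 0.75221 ≈ 0.5771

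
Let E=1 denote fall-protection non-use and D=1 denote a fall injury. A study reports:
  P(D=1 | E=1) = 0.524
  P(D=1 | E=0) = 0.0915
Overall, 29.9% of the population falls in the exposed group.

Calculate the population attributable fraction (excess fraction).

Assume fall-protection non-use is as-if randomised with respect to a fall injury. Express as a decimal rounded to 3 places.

PAF ≈ 0.586

Let p₁ = 0.524, p₀ = 0.0915.
Overall risk P(Y=1) = π·p₁ + (1−π)·p₀ = 0.299×0.524 + 0.701×0.0915 = 0.22082.
Under exogeneity, PAF = [P(Y=1) − p₀] / P(Y=1).
PAF = (0.22082 − 0.0915) / 0.22082 ≈ 0.5856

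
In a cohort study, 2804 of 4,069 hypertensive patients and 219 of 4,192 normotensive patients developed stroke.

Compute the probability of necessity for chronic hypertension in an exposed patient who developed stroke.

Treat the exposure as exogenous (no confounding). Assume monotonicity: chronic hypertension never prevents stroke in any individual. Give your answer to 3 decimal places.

p₁ = P(outcome | exposed) = 2804/4069 = 0.68911
p₀ = P(outcome | unexposed) = 219/4192 = 0.052242
Under exogeneity and monotonicity, PN = (p₁ − p₀) / p₁.
PN = (0.68911 − 0.052242) / 0.68911 = 0.63687 / 0.68911 ≈ 0.9242

PN ≈ 0.924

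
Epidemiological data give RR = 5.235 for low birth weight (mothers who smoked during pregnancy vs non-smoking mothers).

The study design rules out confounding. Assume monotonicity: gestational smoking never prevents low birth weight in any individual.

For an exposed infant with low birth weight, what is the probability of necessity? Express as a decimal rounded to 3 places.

PN ≈ 0.809

Under exogeneity and monotonicity, PN = (RR − 1) / RR = 1 − 1/RR.
PN = (5.235 − 1) / 5.235 = 4.235 / 5.235 ≈ 0.8090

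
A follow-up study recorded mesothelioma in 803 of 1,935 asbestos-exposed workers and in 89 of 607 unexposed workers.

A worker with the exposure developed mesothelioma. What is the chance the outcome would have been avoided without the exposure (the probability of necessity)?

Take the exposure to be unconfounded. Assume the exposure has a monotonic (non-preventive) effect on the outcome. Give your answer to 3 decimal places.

PN ≈ 0.647

p₁ = P(outcome | exposed) = 803/1935 = 0.41499
p₀ = P(outcome | unexposed) = 89/607 = 0.14662
Under exogeneity and monotonicity, PN = (p₁ − p₀) / p₁.
PN = (0.41499 − 0.14662) / 0.41499 = 0.26836 / 0.41499 ≈ 0.6467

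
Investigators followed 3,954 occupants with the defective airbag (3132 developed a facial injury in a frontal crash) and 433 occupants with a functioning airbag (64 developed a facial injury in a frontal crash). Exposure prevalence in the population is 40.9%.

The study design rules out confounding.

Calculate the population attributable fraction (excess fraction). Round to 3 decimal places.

PAF ≈ 0.641

p₁ = P(outcome | exposed) = 3132/3954 = 0.79211
p₀ = P(outcome | unexposed) = 64/433 = 0.14781
Overall risk P(Y=1) = π·p₁ + (1−π)·p₀ = 0.409×0.79211 + 0.591×0.14781 = 0.41133.
Under exogeneity, PAF = [P(Y=1) − p₀] / P(Y=1).
PAF = (0.41133 − 0.14781) / 0.41133 ≈ 0.6407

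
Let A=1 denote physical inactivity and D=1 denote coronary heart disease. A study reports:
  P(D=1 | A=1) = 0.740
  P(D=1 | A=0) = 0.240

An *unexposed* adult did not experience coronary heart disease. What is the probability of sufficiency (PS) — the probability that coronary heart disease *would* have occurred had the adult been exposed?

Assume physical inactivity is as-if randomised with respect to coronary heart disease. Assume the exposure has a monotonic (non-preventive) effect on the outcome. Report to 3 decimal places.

PS ≈ 0.658

Let p₁ = 0.74, p₀ = 0.24.
Under exogeneity and monotonicity, PS = (p₁ − p₀) / (1 − p₀).
PS = (0.74 − 0.24) / (1 − 0.24) = 0.5 / 0.76 ≈ 0.6579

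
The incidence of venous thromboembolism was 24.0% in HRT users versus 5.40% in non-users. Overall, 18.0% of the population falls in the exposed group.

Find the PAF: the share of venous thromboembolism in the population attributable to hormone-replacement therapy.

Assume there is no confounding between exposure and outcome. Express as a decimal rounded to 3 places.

p₁ = 0.24, p₀ = 0.054.
Overall risk P(Y=1) = π·p₁ + (1−π)·p₀ = 0.18×0.24 + 0.82×0.054 = 0.08748.
Under exogeneity, PAF = [P(Y=1) − p₀] / P(Y=1).
PAF = (0.08748 − 0.054) / 0.08748 ≈ 0.3827

PAF ≈ 0.383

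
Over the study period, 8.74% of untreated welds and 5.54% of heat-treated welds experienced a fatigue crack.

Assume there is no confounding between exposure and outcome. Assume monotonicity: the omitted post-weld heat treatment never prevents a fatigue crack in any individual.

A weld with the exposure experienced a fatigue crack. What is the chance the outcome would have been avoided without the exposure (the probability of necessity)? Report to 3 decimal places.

p₁ = 0.0874, p₀ = 0.0554.
Under exogeneity and monotonicity, PN = (p₁ − p₀) / p₁.
PN = (0.0874 − 0.0554) / 0.0874 = 0.032 / 0.0874 ≈ 0.3661

PN ≈ 0.366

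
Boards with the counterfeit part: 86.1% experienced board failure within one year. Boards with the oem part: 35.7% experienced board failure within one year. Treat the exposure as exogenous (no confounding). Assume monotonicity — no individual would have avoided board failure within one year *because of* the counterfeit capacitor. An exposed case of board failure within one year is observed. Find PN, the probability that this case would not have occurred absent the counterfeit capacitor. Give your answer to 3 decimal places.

p₁ = 0.861, p₀ = 0.357.
Under exogeneity and monotonicity, PN = (p₁ − p₀) / p₁.
PN = (0.861 − 0.357) / 0.861 = 0.504 / 0.861 ≈ 0.5854

PN ≈ 0.585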